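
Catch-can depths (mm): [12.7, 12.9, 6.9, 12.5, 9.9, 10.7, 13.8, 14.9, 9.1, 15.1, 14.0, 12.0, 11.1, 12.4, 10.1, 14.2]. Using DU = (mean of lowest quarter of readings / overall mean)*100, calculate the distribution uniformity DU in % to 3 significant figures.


sorted lowest 4 of 16: [6.9, 9.1, 9.9, 10.1] -> mean = 9.0000 mm
overall mean = 12.019 mm
DU = (9.0000/12.019)*100 = 74.9 %
Therefore the distribution uniformity DU = 74.9 %.


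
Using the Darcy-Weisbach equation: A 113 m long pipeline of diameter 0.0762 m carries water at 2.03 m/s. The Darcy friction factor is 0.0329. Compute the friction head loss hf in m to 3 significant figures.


Approach: apply the Darcy-Weisbach equation, hf = f*(L/D)*(v^2/(2g)).
hf = 0.0329 * (113/0.0762) * (2.03^2 / (2*9.81))
hf = 10.2 m
Therefore the friction head loss hf = 10.2 m.


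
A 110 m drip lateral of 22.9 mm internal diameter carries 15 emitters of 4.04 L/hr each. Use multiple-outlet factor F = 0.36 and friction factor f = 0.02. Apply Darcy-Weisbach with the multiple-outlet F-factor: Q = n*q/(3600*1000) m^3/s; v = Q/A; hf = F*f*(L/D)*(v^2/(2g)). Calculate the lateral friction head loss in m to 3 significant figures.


Q = 15*4.04/(3600*1000) = 1.6833e-05 m^3/s
A = pi*(22.9e-3/2)^2 = 4.1187e-04 m^2, so v = Q/A = 0.040870 m/s
hf = 0.36*0.02*(110/0.0229)*(0.040870^2/(2*9.81)) = 0.00294 m
Therefore the lateral friction head loss = 0.00294 m.


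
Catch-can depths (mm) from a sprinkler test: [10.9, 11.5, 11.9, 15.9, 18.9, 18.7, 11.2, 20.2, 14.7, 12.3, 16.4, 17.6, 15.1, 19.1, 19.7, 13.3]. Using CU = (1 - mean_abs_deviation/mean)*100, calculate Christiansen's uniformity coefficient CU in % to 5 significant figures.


mean = 15.46250 mm
mean |d_i - mean| = 2.850000 mm
CU = (1 - 2.850000/15.46250)*100 = 81.568 %
Therefore Christiansen's uniformity coefficient CU = 81.568 %.


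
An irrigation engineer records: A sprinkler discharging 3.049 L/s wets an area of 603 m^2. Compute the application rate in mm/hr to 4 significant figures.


Approach: apply the application rate relation, rate = (Q/A)*3600.
rate = (3.049 / 603) * 3600 = 18.20 mm/hr
Therefore the application rate = 18.20 mm/hr.


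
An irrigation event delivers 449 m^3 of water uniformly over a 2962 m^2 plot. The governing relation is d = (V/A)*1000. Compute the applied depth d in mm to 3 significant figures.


d = (449 / 2962) * 1000 = 152 mm
Therefore the applied depth d = 152 mm.


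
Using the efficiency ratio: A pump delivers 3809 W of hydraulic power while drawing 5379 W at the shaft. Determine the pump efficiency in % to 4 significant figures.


Approach: apply the efficiency ratio, eta = (P_out/P_in)*100.
eta = (3809 / 5379) * 100 = 70.81 %
Therefore the pump efficiency = 70.81 %.


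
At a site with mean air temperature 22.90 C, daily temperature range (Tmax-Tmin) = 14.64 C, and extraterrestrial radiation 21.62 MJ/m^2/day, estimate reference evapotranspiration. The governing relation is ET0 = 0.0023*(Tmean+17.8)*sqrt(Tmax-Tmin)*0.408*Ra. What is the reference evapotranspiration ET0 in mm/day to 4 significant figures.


ET0 = 0.0023*(22.90+17.8)*sqrt(14.64)*0.408*21.62 = 3.159 mm/day
Therefore the reference evapotranspiration ET0 = 3.159 mm/day.


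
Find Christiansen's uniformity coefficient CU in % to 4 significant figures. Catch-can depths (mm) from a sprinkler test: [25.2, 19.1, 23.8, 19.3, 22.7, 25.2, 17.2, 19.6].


Approach: apply Christiansen's uniformity coefficient, CU = (1 - mean_abs_deviation/mean)*100.
mean = 21.5125 mm
mean |d_i - mean| = 2.71250 mm
CU = (1 - 2.71250/21.5125)*100 = 87.39 %
Therefore Christiansen's uniformity coefficient CU = 87.39 %.


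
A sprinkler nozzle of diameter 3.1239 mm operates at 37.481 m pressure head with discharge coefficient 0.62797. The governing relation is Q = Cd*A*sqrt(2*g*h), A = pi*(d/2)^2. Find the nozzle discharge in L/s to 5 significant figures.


A = pi*(3.1239e-3/2)^2 = 7.664505e-06 m^2
Q = 0.62797 * 7.664505e-06 * sqrt(2*9.81*37.481) * 1000 = 0.13052 L/s
Therefore the nozzle discharge = 0.13052 L/s.


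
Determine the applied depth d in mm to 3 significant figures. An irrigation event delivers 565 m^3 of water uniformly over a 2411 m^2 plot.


Approach: apply depth from volume over area, d = (V/A)*1000.
d = (565 / 2411) * 1000 = 234 mm
Therefore the applied depth d = 234 mm.


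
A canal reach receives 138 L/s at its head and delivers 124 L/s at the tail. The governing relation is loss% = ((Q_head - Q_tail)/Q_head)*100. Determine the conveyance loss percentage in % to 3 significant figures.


loss = ((138 - 124)/138)*100 = 10.1 %
Therefore the conveyance loss percentage = 10.1 %.


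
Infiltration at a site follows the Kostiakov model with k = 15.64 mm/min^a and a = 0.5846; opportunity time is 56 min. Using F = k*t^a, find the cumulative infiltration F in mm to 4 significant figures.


F = 15.64 * 56^0.5846 = 164.5 mm
Therefore the cumulative infiltration F = 164.5 mm.


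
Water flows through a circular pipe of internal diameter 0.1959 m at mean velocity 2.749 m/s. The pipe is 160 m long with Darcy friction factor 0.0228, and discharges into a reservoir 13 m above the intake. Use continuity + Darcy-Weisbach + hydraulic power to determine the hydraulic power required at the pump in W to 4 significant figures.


Approach: apply continuity + Darcy-Weisbach + hydraulic power, Q = A*v; hf = f*(L/D)*(v^2/(2g)); H = static + hf; P = rho*g*Q*H.
Step 1 — flow rate (continuity, Q = A*v):
  A = pi*(0.1959/2)^2 = 0.0301411 m^2
  Q = 0.0301411 * 2.749 = 0.0828578 m^3/s
Step 2 — friction head loss (Darcy-Weisbach):
  hf = 0.0228 * (160/0.1959) * (2.749^2 / (2*9.81))
  hf = 7.17251 m
Step 3 — total head: H = 13 + 7.17251 = 20.1725 m
Step 4 — hydraulic power (P = rho*g*Q*H):
  P = 1000 * 9.81 * 0.0828578 * 20.1725 = 16400 W
Therefore the hydraulic power required at the pump = 16400 W.


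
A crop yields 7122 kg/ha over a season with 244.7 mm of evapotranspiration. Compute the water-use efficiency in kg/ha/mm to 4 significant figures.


Approach: apply the water-use efficiency ratio, WUE = yield/ET.
WUE = 7122 / 244.7 = 29.11 kg/ha/mm
Therefore the water-use efficiency = 29.11 kg/ha/mm.


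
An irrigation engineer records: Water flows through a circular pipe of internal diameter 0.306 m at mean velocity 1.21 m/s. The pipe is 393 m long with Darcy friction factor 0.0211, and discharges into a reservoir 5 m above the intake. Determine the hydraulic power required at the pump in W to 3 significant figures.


Approach: apply continuity + Darcy-Weisbach + hydraulic power, Q = A*v; hf = f*(L/D)*(v^2/(2g)); H = static + hf; P = rho*g*Q*H.
Step 1 — flow rate (continuity, Q = A*v):
  A = pi*(0.306/2)^2 = 0.073542 m^2
  Q = 0.073542 * 1.21 = 0.088985 m^3/s
Step 2 — friction head loss (Darcy-Weisbach):
  hf = 0.0211 * (393/0.306) * (1.21^2 / (2*9.81))
  hf = 2.0222 m
Step 3 — total head: H = 5 + 2.0222 = 7.0222 m
Step 4 — hydraulic power (P = rho*g*Q*H):
  P = 1000 * 9.81 * 0.088985 * 7.0222 = 6130 W
Therefore the hydraulic power required at the pump = 6130 W.


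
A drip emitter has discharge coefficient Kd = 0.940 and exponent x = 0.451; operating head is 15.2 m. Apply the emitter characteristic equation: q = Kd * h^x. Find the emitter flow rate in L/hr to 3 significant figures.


q = 0.940 * 15.2^0.451 = 3.21 L/hr
Therefore the emitter flow rate = 3.21 L/hr.


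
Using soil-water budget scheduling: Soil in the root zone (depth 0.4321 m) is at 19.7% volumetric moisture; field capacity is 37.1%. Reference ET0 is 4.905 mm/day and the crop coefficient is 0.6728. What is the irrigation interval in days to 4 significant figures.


Approach: apply soil-water budget scheduling, SMD = (FC-theta)/100*depth*1000; ETc = ET0*Kc; interval = SMD/ETc.
Step 1 — soil moisture deficit:
  SMD = (37.1 - 19.7)/100 * 0.4321 * 1000 = 75.1854 mm
Step 2 — daily crop ET (ETc = ET0*Kc):
  ETc = 4.905 * 0.6728 = 3.30008 mm/day
Step 3 — irrigation interval (SMD/ETc):
  interval = 75.1854 / 3.30008 = 22.78 days
Therefore the irrigation interval = 22.78 days.


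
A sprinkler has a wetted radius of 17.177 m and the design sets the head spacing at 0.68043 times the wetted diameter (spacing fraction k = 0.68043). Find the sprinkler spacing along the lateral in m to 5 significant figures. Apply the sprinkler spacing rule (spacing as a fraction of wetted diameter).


Approach: apply the sprinkler spacing rule (spacing as a fraction of wetted diameter), S = k*(2*R).
S = 0.68043 * (2 * 17.177) = 23.375 m
Therefore the sprinkler spacing along the lateral = 23.375 m.


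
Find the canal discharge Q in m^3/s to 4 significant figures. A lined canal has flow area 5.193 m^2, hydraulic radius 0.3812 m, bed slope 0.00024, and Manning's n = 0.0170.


Approach: apply Manning's equation, Q = (1/n)*A*R^(2/3)*S^(1/2).
Q = (1/0.0170) * 5.193 * 0.3812^(2/3) * 0.00024^(1/2) = 2.488 m^3/s
Therefore the canal discharge Q = 2.488 m^3/s.


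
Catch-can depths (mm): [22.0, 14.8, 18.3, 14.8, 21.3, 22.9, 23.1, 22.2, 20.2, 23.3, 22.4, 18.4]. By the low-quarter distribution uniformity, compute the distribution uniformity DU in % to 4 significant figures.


Approach: apply the low-quarter distribution uniformity, DU = (mean of lowest quarter of readings / overall mean)*100.
sorted lowest 3 of 12: [14.8, 14.8, 18.3] -> mean = 15.9667 mm
overall mean = 20.3083 mm
DU = (15.9667/20.3083)*100 = 78.62 %
Therefore the distribution uniformity DU = 78.62 %.


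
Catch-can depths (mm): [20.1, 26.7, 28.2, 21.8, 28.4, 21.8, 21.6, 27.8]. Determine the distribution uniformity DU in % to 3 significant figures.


Approach: apply the low-quarter distribution uniformity, DU = (mean of lowest quarter of readings / overall mean)*100.
sorted lowest 2 of 8: [20.1, 21.6] -> mean = 20.850 mm
overall mean = 24.550 mm
DU = (20.850/24.550)*100 = 84.9 %
Therefore the distribution uniformity DU = 84.9 %.


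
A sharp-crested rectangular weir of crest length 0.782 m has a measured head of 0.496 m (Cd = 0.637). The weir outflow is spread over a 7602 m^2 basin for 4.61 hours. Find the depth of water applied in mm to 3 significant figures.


Approach: apply the rectangular weir equation with a volume-to-depth conversion, Q = (2/3)*Cd*L*sqrt(2g)*H^1.5; d = Q*t/A * 1000.
Step 1 — weir discharge:
  Q = (2/3)*0.637*0.782*sqrt(2*9.81)*0.496^1.5 = 0.51384 m^3/s
Step 2 — volume: V = 0.51384 * 4.61*3600 = 8527.7 m^3
Step 3 — depth: d = V/A * 1000 = 8527.7/7602 * 1000 = 1120 mm
Therefore the depth of water applied = 1120 mm.


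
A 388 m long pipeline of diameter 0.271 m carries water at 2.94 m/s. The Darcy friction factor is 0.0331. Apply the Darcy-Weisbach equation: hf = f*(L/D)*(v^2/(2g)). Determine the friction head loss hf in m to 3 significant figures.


hf = 0.0331 * (388/0.271) * (2.94^2 / (2*9.81))
hf = 20.9 m
Therefore the friction head loss hf = 20.9 m.


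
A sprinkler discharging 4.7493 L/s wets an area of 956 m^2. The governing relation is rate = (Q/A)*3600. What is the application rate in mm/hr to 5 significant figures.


rate = (4.7493 / 956) * 3600 = 17.884 mm/hr
Therefore the application rate = 17.884 mm/hr.


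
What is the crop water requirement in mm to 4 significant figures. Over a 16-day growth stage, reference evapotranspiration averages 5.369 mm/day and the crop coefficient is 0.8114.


Approach: apply the crop water requirement relation, CWR = ET0 * Kc * days.
CWR = 5.369 * 0.8114 * 16 = 69.70 mm
Therefore the crop water requirement = 69.70 mm.


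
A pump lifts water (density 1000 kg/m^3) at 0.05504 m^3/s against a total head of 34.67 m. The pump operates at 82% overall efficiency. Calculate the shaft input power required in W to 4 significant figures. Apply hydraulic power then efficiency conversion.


Approach: apply hydraulic power then efficiency conversion, P = rho*g*Q*H; P_in = P/eta.
Step 1 — hydraulic power (P = rho*g*Q*H):
  P = 1000 * 9.81 * 0.05504 * 34.67 = 18719.8 W
Step 2 — input power: P_in = P/eta = 18719.8 / 0.82 = 22830 W
Therefore the shaft input power required = 22830 W.


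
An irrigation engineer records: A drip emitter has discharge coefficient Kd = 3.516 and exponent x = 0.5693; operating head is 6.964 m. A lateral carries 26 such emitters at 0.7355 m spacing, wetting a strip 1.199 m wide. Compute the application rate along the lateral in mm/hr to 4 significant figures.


Approach: apply the emitter equation with a lateral mass balance, q = Kd*h^x; Q = n*q; rate = Q/(n*spacing*width).
Step 1 — single emitter flow (q = Kd*h^x):
  q = 3.516 * 6.964^0.5693 = 10.6142 L/hr
Step 2 — total lateral flow: Q = 26 * 10.6142 = 275.970 L/hr
Step 3 — wetted area: A = 26 * 0.7355 * 1.199 = 22.9285 m^2
Step 4 — application rate: Q/A = 275.970/22.9285 = 12.04 mm/hr
Therefore the application rate along the lateral = 12.04 mm/hr.


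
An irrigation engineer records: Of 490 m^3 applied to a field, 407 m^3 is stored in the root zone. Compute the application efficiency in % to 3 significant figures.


Approach: apply the application efficiency ratio, Ea = (stored/applied)*100.
Ea = (407/490)*100 = 83.1 %
Therefore the application efficiency = 83.1 %.


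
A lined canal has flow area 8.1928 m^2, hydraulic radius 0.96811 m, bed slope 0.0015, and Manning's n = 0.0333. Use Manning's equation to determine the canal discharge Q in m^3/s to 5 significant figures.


Approach: apply Manning's equation, Q = (1/n)*A*R^(2/3)*S^(1/2).
Q = (1/0.0333) * 8.1928 * 0.96811^(2/3) * 0.0015^(1/2) = 9.3250 m^3/s
Therefore the canal discharge Q = 9.3250 m^3/s.


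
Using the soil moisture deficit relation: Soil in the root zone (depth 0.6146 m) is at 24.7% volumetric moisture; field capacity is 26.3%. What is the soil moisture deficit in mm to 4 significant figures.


Approach: apply the soil moisture deficit relation, SMD = (FC - theta)/100 * depth * 1000.
SMD = (26.3 - 24.7)/100 * 0.6146 * 1000 = 9.834 mm
Therefore the soil moisture deficit = 9.834 mm.


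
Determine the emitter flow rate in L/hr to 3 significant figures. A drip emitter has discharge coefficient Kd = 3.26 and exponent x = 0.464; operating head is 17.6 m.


Approach: apply the emitter characteristic equation, q = Kd * h^x.
q = 3.26 * 17.6^0.464 = 12.3 L/hr
Therefore the emitter flow rate = 12.3 L/hr.


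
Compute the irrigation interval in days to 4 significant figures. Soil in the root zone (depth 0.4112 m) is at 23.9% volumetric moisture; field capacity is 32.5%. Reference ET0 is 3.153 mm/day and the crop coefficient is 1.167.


Approach: apply soil-water budget scheduling, SMD = (FC-theta)/100*depth*1000; ETc = ET0*Kc; interval = SMD/ETc.
Step 1 — soil moisture deficit:
  SMD = (32.5 - 23.9)/100 * 0.4112 * 1000 = 35.3632 mm
Step 2 — daily crop ET (ETc = ET0*Kc):
  ETc = 3.153 * 1.167 = 3.67955 mm/day
Step 3 — irrigation interval (SMD/ETc):
  interval = 35.3632 / 3.67955 = 9.611 days
Therefore the irrigation interval = 9.611 days.


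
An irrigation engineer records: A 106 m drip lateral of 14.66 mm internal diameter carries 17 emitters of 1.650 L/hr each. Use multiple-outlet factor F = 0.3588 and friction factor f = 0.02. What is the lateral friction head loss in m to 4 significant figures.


Approach: apply Darcy-Weisbach with the multiple-outlet F-factor, Q = n*q/(3600*1000) m^3/s; v = Q/A; hf = F*f*(L/D)*(v^2/(2g)).
Q = 17*1.650/(3600*1000) = 7.79167e-06 m^3/s
A = pi*(14.66e-3/2)^2 = 1.68794e-04 m^2, so v = Q/A = 0.0461607 m/s
hf = 0.3588*0.02*(106/0.01466)*(0.0461607^2/(2*9.81)) = 0.005635 m
Therefore the lateral friction head loss = 0.005635 m.


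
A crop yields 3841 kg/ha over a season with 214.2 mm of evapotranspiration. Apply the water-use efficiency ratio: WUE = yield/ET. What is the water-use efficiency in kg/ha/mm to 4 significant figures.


WUE = 3841 / 214.2 = 17.93 kg/ha/mm
Therefore the water-use efficiency = 17.93 kg/ha/mm.


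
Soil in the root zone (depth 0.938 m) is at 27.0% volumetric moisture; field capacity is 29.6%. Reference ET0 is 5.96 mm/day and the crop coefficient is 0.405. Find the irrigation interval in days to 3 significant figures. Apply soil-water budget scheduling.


Approach: apply soil-water budget scheduling, SMD = (FC-theta)/100*depth*1000; ETc = ET0*Kc; interval = SMD/ETc.
Step 1 — soil moisture deficit:
  SMD = (29.6 - 27.0)/100 * 0.938 * 1000 = 24.388 mm
Step 2 — daily crop ET (ETc = ET0*Kc):
  ETc = 5.96 * 0.405 = 2.4138 mm/day
Step 3 — irrigation interval (SMD/ETc):
  interval = 24.388 / 2.4138 = 10.1 days
Therefore the irrigation interval = 10.1 days.


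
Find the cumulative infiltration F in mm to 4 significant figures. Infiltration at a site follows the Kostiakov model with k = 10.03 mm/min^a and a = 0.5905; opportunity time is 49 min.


Approach: apply the Kostiakov infiltration equation, F = k*t^a.
F = 10.03 * 49^0.5905 = 99.85 mm
Therefore the cumulative infiltration F = 99.85 mm.


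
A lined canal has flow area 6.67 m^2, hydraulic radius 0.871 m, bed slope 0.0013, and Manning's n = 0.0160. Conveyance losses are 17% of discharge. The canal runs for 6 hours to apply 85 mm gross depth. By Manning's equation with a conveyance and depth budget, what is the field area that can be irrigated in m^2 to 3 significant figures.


Approach: apply Manning's equation with a conveyance and depth budget, Q = (1/n)*A*R^(2/3)*S^(1/2); Q_field = Q*(1-loss); Area = Q_field*t/(d/1000).
Step 1 — canal discharge (Manning's equation):
  Q = (1/0.0160) * 6.67 * 0.871^(2/3) * 0.0013^(1/2) = 13.708 m^3/s
Step 2 — delivered flow: Q_field = 13.708*(1 - 17/100) = 11.378 m^3/s
Step 3 — volume delivered: V = 11.378 * 6*3600 = 245770 m^3
Step 4 — area served: A = V / (depth/1000) = 245770 / 0.085 = 2890000 m^2
Therefore the field area that can be irrigated = 2890000 m^2.


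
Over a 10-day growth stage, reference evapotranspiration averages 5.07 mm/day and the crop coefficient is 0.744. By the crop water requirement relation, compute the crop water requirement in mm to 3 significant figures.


Approach: apply the crop water requirement relation, CWR = ET0 * Kc * days.
CWR = 5.07 * 0.744 * 10 = 37.7 mm
Therefore the crop water requirement = 37.7 mm.


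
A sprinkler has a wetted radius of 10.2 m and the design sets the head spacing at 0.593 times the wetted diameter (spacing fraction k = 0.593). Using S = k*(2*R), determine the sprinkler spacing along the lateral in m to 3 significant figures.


S = 0.593 * (2 * 10.2) = 12.1 m
Therefore the sprinkler spacing along the lateral = 12.1 m.


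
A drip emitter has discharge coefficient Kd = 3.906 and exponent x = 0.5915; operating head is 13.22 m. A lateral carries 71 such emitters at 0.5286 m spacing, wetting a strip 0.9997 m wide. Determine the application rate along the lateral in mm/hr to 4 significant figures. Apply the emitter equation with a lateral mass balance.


Approach: apply the emitter equation with a lateral mass balance, q = Kd*h^x; Q = n*q; rate = Q/(n*spacing*width).
Step 1 — single emitter flow (q = Kd*h^x):
  q = 3.906 * 13.22^0.5915 = 17.9863 L/hr
Step 2 — total lateral flow: Q = 71 * 17.9863 = 1277.02 L/hr
Step 3 — wetted area: A = 71 * 0.5286 * 0.9997 = 37.5193 m^2
Step 4 — application rate: Q/A = 1277.02/37.5193 = 34.04 mm/hr
Therefore the application rate along the lateral = 34.04 mm/hr.


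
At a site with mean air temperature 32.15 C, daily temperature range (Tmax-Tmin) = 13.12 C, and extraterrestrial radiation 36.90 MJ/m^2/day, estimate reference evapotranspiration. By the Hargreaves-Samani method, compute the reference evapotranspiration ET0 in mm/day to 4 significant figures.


Approach: apply the Hargreaves-Samani method, ET0 = 0.0023*(Tmean+17.8)*sqrt(Tmax-Tmin)*0.408*Ra.
ET0 = 0.0023*(32.15+17.8)*sqrt(13.12)*0.408*36.90 = 6.265 mm/day
Therefore the reference evapotranspiration ET0 = 6.265 mm/day.


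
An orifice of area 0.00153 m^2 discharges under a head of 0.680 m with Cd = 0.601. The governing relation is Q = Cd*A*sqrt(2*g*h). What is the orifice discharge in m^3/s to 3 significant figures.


Q = 0.601 * 0.00153 * sqrt(2*9.81*0.680) = 0.00336 m^3/s
Therefore the orifice discharge = 0.00336 m^3/s.


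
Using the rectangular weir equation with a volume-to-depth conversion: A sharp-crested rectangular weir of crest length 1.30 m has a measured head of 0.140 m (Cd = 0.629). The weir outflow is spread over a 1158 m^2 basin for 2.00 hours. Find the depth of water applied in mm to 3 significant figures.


Approach: apply the rectangular weir equation with a volume-to-depth conversion, Q = (2/3)*Cd*L*sqrt(2g)*H^1.5; d = Q*t/A * 1000.
Step 1 — weir discharge:
  Q = (2/3)*0.629*1.30*sqrt(2*9.81)*0.140^1.5 = 0.12649 m^3/s
Step 2 — volume: V = 0.12649 * 2.00*3600 = 910.70 m^3
Step 3 — depth: d = V/A * 1000 = 910.70/1158 * 1000 = 786 mm
Therefore the depth of water applied = 786 mm.


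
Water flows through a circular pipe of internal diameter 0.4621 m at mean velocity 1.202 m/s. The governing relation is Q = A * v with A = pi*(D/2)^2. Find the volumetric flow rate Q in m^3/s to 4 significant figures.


A = pi*(0.4621/2)^2 = 0.167711 m^2
Q = 0.167711 * 1.202 = 0.2016 m^3/s
Therefore the volumetric flow rate Q = 0.2016 m^3/s.


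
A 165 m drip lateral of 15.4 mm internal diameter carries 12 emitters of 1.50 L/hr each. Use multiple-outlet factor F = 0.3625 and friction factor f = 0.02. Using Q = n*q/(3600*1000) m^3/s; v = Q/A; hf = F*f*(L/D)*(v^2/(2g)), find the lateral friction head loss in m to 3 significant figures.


Q = 12*1.50/(3600*1000) = 5.0000e-06 m^3/s
A = pi*(15.4e-3/2)^2 = 1.8627e-04 m^2, so v = Q/A = 0.026843 m/s
hf = 0.3625*0.02*(165/0.0154)*(0.026843^2/(2*9.81)) = 0.00285 m
Therefore the lateral friction head loss = 0.00285 m.


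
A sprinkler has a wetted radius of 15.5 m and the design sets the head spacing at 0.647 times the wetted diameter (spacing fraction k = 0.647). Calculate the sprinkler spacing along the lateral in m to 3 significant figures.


Approach: apply the sprinkler spacing rule (spacing as a fraction of wetted diameter), S = k*(2*R).
S = 0.647 * (2 * 15.5) = 20.1 m
Therefore the sprinkler spacing along the lateral = 20.1 m.


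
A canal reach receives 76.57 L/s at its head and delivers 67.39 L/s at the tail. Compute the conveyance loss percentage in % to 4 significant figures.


Approach: apply the conveyance loss ratio, loss% = ((Q_head - Q_tail)/Q_head)*100.
loss = ((76.57 - 67.39)/76.57)*100 = 11.99 %
Therefore the conveyance loss percentage = 11.99 %.


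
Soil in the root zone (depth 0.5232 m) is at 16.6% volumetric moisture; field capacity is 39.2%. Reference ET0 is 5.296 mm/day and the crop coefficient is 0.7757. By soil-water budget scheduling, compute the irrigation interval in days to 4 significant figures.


Approach: apply soil-water budget scheduling, SMD = (FC-theta)/100*depth*1000; ETc = ET0*Kc; interval = SMD/ETc.
Step 1 — soil moisture deficit:
  SMD = (39.2 - 16.6)/100 * 0.5232 * 1000 = 118.243 mm
Step 2 — daily crop ET (ETc = ET0*Kc):
  ETc = 5.296 * 0.7757 = 4.10811 mm/day
Step 3 — irrigation interval (SMD/ETc):
  interval = 118.243 / 4.10811 = 28.78 days
Therefore the irrigation interval = 28.78 days.


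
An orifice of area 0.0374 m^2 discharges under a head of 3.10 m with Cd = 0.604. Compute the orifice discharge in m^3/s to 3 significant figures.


Approach: apply the orifice equation, Q = Cd*A*sqrt(2*g*h).
Q = 0.604 * 0.0374 * sqrt(2*9.81*3.10) = 0.176 m^3/s
Therefore the orifice discharge = 0.176 m^3/s.


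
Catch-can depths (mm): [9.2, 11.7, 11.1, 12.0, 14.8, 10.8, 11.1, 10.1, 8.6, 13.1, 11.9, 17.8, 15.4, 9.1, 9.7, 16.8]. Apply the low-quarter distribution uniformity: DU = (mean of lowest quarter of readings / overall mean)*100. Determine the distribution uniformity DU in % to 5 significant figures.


sorted lowest 4 of 16: [8.6, 9.1, 9.2, 9.7] -> mean = 9.150000 mm
overall mean = 12.07500 mm
DU = (9.150000/12.07500)*100 = 75.776 %
Therefore the distribution uniformity DU = 75.776 %.


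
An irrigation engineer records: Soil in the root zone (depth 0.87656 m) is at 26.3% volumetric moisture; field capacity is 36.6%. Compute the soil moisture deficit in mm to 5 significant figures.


Approach: apply the soil moisture deficit relation, SMD = (FC - theta)/100 * depth * 1000.
SMD = (36.6 - 26.3)/100 * 0.87656 * 1000 = 90.286 mm
Therefore the soil moisture deficit = 90.286 mm.


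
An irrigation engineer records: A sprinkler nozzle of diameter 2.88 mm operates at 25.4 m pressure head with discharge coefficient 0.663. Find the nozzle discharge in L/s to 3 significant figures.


Approach: apply the orifice equation, Q = Cd*A*sqrt(2*g*h), A = pi*(d/2)^2.
A = pi*(2.88e-3/2)^2 = 6.5144e-06 m^2
Q = 0.663 * 6.5144e-06 * sqrt(2*9.81*25.4) * 1000 = 0.0964 L/s
Therefore the nozzle discharge = 0.0964 L/s.


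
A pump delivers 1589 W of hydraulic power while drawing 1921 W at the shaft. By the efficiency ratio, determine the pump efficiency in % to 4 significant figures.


Approach: apply the efficiency ratio, eta = (P_out/P_in)*100.
eta = (1589 / 1921) * 100 = 82.72 %
Therefore the pump efficiency = 82.72 %.


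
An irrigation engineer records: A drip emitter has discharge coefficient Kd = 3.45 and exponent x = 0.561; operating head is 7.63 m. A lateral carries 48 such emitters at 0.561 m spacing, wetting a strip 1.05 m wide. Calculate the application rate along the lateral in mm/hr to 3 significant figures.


Approach: apply the emitter equation with a lateral mass balance, q = Kd*h^x; Q = n*q; rate = Q/(n*spacing*width).
Step 1 — single emitter flow (q = Kd*h^x):
  q = 3.45 * 7.63^0.561 = 10.787 L/hr
Step 2 — total lateral flow: Q = 48 * 10.787 = 517.79 L/hr
Step 3 — wetted area: A = 48 * 0.561 * 1.05 = 28.274 m^2
Step 4 — application rate: Q/A = 517.79/28.274 = 18.3 mm/hr
Therefore the application rate along the lateral = 18.3 mm/hr.


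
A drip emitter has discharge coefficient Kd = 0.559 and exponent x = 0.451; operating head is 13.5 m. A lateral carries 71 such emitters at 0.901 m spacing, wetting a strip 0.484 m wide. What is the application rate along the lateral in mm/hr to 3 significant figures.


Approach: apply the emitter equation with a lateral mass balance, q = Kd*h^x; Q = n*q; rate = Q/(n*spacing*width).
Step 1 — single emitter flow (q = Kd*h^x):
  q = 0.559 * 13.5^0.451 = 1.8080 L/hr
Step 2 — total lateral flow: Q = 71 * 1.8080 = 128.37 L/hr
Step 3 — wetted area: A = 71 * 0.901 * 0.484 = 30.962 m^2
Step 4 — application rate: Q/A = 128.37/30.962 = 4.15 mm/hr
Therefore the application rate along the lateral = 4.15 mm/hr.


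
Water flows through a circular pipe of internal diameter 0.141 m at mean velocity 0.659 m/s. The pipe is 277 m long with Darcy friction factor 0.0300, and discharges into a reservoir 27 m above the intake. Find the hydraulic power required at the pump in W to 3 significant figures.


Approach: apply continuity + Darcy-Weisbach + hydraulic power, Q = A*v; hf = f*(L/D)*(v^2/(2g)); H = static + hf; P = rho*g*Q*H.
Step 1 — flow rate (continuity, Q = A*v):
  A = pi*(0.141/2)^2 = 0.015615 m^2
  Q = 0.015615 * 0.659 = 0.010290 m^3/s
Step 2 — friction head loss (Darcy-Weisbach):
  hf = 0.0300 * (277/0.141) * (0.659^2 / (2*9.81))
  hf = 1.3045 m
Step 3 — total head: H = 27 + 1.3045 = 28.305 m
Step 4 — hydraulic power (P = rho*g*Q*H):
  P = 1000 * 9.81 * 0.010290 * 28.305 = 2860 W
Therefore the hydraulic power required at the pump = 2860 W.


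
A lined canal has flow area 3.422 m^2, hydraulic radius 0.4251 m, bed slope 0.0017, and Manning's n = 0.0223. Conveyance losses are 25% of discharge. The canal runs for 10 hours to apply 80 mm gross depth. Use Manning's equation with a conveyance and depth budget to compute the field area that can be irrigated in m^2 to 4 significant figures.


Approach: apply Manning's equation with a conveyance and depth budget, Q = (1/n)*A*R^(2/3)*S^(1/2); Q_field = Q*(1-loss); Area = Q_field*t/(d/1000).
Step 1 — canal discharge (Manning's equation):
  Q = (1/0.0223) * 3.422 * 0.4251^(2/3) * 0.0017^(1/2) = 3.57707 m^3/s
Step 2 — delivered flow: Q_field = 3.57707*(1 - 25/100) = 2.68280 m^3/s
Step 3 — volume delivered: V = 2.68280 * 10*3600 = 96580.8 m^3
Step 4 — area served: A = V / (depth/1000) = 96580.8 / 0.08 = 1207000 m^2
Therefore the field area that can be irrigated = 1207000 m^2.


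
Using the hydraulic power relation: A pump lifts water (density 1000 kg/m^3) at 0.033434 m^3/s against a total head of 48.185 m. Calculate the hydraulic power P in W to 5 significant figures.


Approach: apply the hydraulic power relation, P = rho*g*Q*H.
P = 1000 * 9.81 * 0.033434 * 48.185 = 15804 W
Therefore the hydraulic power P = 15804 W.


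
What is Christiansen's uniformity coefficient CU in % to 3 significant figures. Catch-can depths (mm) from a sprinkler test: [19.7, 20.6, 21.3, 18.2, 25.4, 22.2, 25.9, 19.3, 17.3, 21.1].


Approach: apply Christiansen's uniformity coefficient, CU = (1 - mean_abs_deviation/mean)*100.
mean = 21.100 mm
mean |d_i - mean| = 2.0800 mm
CU = (1 - 2.0800/21.100)*100 = 90.1 %
Therefore Christiansen's uniformity coefficient CU = 90.1 %.


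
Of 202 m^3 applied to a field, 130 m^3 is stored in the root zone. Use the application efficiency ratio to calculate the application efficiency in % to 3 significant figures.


Approach: apply the application efficiency ratio, Ea = (stored/applied)*100.
Ea = (130/202)*100 = 64.4 %
Therefore the application efficiency = 64.4 %.


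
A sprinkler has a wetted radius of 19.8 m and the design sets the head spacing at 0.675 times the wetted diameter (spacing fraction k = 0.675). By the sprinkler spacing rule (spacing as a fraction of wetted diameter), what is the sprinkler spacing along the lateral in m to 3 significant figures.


Approach: apply the sprinkler spacing rule (spacing as a fraction of wetted diameter), S = k*(2*R).
S = 0.675 * (2 * 19.8) = 26.7 m
Therefore the sprinkler spacing along the lateral = 26.7 m.


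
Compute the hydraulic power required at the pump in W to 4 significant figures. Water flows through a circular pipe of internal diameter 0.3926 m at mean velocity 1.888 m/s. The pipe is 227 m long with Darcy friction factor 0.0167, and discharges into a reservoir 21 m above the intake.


Approach: apply continuity + Darcy-Weisbach + hydraulic power, Q = A*v; hf = f*(L/D)*(v^2/(2g)); H = static + hf; P = rho*g*Q*H.
Step 1 — flow rate (continuity, Q = A*v):
  A = pi*(0.3926/2)^2 = 0.121057 m^2
  Q = 0.121057 * 1.888 = 0.228556 m^3/s
Step 2 — friction head loss (Darcy-Weisbach):
  hf = 0.0167 * (227/0.3926) * (1.888^2 / (2*9.81))
  hf = 1.75427 m
Step 3 — total head: H = 21 + 1.75427 = 22.7543 m
Step 4 — hydraulic power (P = rho*g*Q*H):
  P = 1000 * 9.81 * 0.228556 * 22.7543 = 51020 W
Therefore the hydraulic power required at the pump = 51020 W.


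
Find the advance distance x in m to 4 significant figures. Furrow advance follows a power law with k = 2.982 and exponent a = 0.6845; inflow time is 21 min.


Approach: apply the power-law advance function, x = k*t^a.
x = 2.982 * 21^0.6845 = 23.96 m
Therefore the advance distance x = 23.96 m.


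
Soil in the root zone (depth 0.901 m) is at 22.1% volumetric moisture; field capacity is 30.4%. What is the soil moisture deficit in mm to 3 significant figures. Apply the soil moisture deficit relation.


Approach: apply the soil moisture deficit relation, SMD = (FC - theta)/100 * depth * 1000.
SMD = (30.4 - 22.1)/100 * 0.901 * 1000 = 74.8 mm
Therefore the soil moisture deficit = 74.8 mm.


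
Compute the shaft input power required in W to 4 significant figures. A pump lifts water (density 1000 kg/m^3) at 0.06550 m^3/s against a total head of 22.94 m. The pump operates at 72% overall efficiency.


Approach: apply hydraulic power then efficiency conversion, P = rho*g*Q*H; P_in = P/eta.
Step 1 — hydraulic power (P = rho*g*Q*H):
  P = 1000 * 9.81 * 0.06550 * 22.94 = 14740.2 W
Step 2 — input power: P_in = P/eta = 14740.2 / 0.72 = 20470 W
Therefore the shaft input power required = 20470 W.


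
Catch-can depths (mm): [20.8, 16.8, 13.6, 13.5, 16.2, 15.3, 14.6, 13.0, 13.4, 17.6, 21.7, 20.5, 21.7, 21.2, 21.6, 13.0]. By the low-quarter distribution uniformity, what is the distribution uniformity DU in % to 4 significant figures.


Approach: apply the low-quarter distribution uniformity, DU = (mean of lowest quarter of readings / overall mean)*100.
sorted lowest 4 of 16: [13.0, 13.0, 13.4, 13.5] -> mean = 13.2250 mm
overall mean = 17.1562 mm
DU = (13.2250/17.1562)*100 = 77.09 %
Therefore the distribution uniformity DU = 77.09 %.


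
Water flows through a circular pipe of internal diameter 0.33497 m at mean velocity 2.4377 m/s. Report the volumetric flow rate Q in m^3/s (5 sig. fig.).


Approach: apply the continuity equation for pipe flow, Q = A * v with A = pi*(D/2)^2.
A = pi*(0.33497/2)^2 = 0.08812552 m^2
Q = 0.08812552 * 2.4377 = 0.21482 m^3/s
Therefore the volumetric flow rate Q = 0.21482 m^3/s.


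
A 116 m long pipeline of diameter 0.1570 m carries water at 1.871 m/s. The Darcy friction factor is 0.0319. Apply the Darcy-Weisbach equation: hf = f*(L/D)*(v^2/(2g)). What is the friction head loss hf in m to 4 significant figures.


hf = 0.0319 * (116/0.1570) * (1.871^2 / (2*9.81))
hf = 4.205 m
Therefore the friction head loss hf = 4.205 m.


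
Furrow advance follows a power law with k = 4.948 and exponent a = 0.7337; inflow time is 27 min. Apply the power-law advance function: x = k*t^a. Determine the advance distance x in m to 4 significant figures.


x = 4.948 * 27^0.7337 = 55.54 m
Therefore the advance distance x = 55.54 m.


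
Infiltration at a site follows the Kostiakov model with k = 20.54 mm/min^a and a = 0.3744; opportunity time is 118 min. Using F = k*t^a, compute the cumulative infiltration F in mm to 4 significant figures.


F = 20.54 * 118^0.3744 = 122.5 mm
Therefore the cumulative infiltration F = 122.5 mm.


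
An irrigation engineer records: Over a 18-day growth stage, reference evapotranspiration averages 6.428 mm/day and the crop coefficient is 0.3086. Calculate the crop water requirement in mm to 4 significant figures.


Approach: apply the crop water requirement relation, CWR = ET0 * Kc * days.
CWR = 6.428 * 0.3086 * 18 = 35.71 mm
Therefore the crop water requirement = 35.71 mm.


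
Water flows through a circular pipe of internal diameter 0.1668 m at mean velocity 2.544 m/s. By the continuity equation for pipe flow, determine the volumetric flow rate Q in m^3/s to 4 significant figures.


Approach: apply the continuity equation for pipe flow, Q = A * v with A = pi*(D/2)^2.
A = pi*(0.1668/2)^2 = 0.0218515 m^2
Q = 0.0218515 * 2.544 = 0.05559 m^3/s
Therefore the volumetric flow rate Q = 0.05559 m^3/s.


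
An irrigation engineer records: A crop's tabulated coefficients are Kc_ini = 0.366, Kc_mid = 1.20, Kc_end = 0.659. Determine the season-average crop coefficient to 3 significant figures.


Approach: apply a simple seasonal average, Kc_avg = (Kc_ini + Kc_mid + Kc_end)/3.
Kc_avg = (0.366 + 1.20 + 0.659)/3 = 0.742
Therefore the season-average crop coefficient = 0.742.


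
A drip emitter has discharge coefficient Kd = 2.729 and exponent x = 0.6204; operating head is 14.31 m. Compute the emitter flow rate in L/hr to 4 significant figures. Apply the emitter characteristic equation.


Approach: apply the emitter characteristic equation, q = Kd * h^x.
q = 2.729 * 14.31^0.6204 = 14.22 L/hr
Therefore the emitter flow rate = 14.22 L/hr.


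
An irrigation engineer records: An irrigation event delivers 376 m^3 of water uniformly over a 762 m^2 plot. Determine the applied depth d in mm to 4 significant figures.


Approach: apply depth from volume over area, d = (V/A)*1000.
d = (376 / 762) * 1000 = 493.4 mm
Therefore the applied depth d = 493.4 mm.


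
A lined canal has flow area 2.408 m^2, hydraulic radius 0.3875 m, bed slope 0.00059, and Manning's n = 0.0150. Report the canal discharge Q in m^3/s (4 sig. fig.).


Approach: apply Manning's equation, Q = (1/n)*A*R^(2/3)*S^(1/2).
Q = (1/0.0150) * 2.408 * 0.3875^(2/3) * 0.00059^(1/2) = 2.073 m^3/s
Therefore the canal discharge Q = 2.073 m^3/s.


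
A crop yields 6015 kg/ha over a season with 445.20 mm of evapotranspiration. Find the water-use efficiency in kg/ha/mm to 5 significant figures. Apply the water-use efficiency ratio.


Approach: apply the water-use efficiency ratio, WUE = yield/ET.
WUE = 6015 / 445.20 = 13.511 kg/ha/mm
Therefore the water-use efficiency = 13.511 kg/ha/mm.


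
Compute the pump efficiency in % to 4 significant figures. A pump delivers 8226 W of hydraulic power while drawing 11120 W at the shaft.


Approach: apply the efficiency ratio, eta = (P_out/P_in)*100.
eta = (8226 / 11120) * 100 = 73.97 %
Therefore the pump efficiency = 73.97 %.


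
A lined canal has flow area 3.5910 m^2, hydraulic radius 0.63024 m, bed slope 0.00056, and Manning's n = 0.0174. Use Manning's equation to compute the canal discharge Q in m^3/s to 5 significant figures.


Approach: apply Manning's equation, Q = (1/n)*A*R^(2/3)*S^(1/2).
Q = (1/0.0174) * 3.5910 * 0.63024^(2/3) * 0.00056^(1/2) = 3.5900 m^3/s
Therefore the canal discharge Q = 3.5900 m^3/s.


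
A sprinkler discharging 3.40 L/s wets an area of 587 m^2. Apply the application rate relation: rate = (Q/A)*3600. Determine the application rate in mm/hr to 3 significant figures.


rate = (3.40 / 587) * 3600 = 20.9 mm/hr
Therefore the application rate = 20.9 mm/hr.


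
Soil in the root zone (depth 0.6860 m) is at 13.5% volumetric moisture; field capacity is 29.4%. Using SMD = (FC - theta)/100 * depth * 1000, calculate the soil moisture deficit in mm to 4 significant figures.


SMD = (29.4 - 13.5)/100 * 0.6860 * 1000 = 109.1 mm
Therefore the soil moisture deficit = 109.1 mm.


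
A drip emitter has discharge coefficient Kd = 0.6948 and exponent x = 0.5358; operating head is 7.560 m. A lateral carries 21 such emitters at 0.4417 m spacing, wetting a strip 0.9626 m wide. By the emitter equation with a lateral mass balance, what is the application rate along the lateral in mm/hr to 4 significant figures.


Approach: apply the emitter equation with a lateral mass balance, q = Kd*h^x; Q = n*q; rate = Q/(n*spacing*width).
Step 1 — single emitter flow (q = Kd*h^x):
  q = 0.6948 * 7.560^0.5358 = 2.05386 L/hr
Step 2 — total lateral flow: Q = 21 * 2.05386 = 43.1312 L/hr
Step 3 — wetted area: A = 21 * 0.4417 * 0.9626 = 8.92879 m^2
Step 4 — application rate: Q/A = 43.1312/8.92879 = 4.831 mm/hr
Therefore the application rate along the lateral = 4.831 mm/hr.


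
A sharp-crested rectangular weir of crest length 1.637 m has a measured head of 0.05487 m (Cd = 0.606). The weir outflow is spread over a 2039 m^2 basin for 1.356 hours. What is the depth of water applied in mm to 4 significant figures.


Approach: apply the rectangular weir equation with a volume-to-depth conversion, Q = (2/3)*Cd*L*sqrt(2g)*H^1.5; d = Q*t/A * 1000.
Step 1 — weir discharge:
  Q = (2/3)*0.606*1.637*sqrt(2*9.81)*0.05487^1.5 = 0.0376515 m^3/s
Step 2 — volume: V = 0.0376515 * 1.356*3600 = 183.799 m^3
Step 3 — depth: d = V/A * 1000 = 183.799/2039 * 1000 = 90.14 mm
Therefore the depth of water applied = 90.14 mm.


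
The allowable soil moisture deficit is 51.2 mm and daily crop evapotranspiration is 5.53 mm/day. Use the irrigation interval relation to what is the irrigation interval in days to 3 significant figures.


Approach: apply the irrigation interval relation, interval = SMD / ETc.
interval = 51.2 / 5.53 = 9.26 days
Therefore the irrigation interval = 9.26 days.


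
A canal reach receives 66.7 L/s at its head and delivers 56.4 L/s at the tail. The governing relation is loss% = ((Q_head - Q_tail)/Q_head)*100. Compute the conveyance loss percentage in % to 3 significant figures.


loss = ((66.7 - 56.4)/66.7)*100 = 15.4 %
Therefore the conveyance loss percentage = 15.4 %.


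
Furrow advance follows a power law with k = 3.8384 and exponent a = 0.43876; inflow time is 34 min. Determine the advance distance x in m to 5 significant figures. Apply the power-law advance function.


Approach: apply the power-law advance function, x = k*t^a.
x = 3.8384 * 34^0.43876 = 18.034 m
Therefore the advance distance x = 18.034 m.
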